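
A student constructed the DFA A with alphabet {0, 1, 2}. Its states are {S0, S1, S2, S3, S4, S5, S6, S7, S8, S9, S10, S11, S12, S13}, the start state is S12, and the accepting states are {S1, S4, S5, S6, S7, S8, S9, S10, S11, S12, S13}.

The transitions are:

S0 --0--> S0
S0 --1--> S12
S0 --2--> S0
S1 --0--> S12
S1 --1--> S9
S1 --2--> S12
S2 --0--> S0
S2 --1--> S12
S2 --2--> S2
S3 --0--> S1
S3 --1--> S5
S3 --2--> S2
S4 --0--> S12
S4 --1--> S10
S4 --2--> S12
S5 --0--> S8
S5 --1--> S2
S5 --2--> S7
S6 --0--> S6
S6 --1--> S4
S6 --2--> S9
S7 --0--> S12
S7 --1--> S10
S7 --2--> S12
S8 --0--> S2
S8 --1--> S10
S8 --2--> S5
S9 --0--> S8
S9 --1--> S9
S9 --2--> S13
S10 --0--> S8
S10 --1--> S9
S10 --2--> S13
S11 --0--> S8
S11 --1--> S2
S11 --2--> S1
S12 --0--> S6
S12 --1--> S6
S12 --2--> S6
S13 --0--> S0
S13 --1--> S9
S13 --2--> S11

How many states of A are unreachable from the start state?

1

BFS from S12 reaches {S0, S1, S2, S4, S5, S6, S7, S8, S9, S10, S11, S12, S13}; the 1 state(s) S3 are never visited.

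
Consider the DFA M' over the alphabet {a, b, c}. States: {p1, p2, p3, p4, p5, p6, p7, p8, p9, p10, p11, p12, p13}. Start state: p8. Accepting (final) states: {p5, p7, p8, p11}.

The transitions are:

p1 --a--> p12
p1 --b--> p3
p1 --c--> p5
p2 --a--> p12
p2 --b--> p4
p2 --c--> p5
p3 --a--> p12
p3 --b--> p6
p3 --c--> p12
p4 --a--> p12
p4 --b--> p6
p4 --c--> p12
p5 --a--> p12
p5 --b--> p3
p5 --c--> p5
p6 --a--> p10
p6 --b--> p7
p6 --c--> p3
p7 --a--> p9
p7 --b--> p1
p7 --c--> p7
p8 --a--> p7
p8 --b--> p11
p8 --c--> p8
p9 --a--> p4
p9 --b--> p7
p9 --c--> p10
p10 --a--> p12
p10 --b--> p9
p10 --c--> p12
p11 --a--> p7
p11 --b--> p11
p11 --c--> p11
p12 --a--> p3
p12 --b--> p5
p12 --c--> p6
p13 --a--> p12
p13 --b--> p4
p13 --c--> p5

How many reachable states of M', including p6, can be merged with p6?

2

First remove the unreachable states {p2,p13}; 11 states remain.
Initial partition by acceptance: {p5,p7,p8,p11} | {p1,p3,p4,p6,p9,p10,p12}.
Refine {p5,p7,p8,p11} on symbol a: members go to different blocks, giving {p5,p7} and {p8,p11}.
Split {p1,p3,p4,p6,p9,p10,p12} by δ(·,b) → {p1,p3,p4,p10} and {p6,p9,p12}.
Refine {p1,p3,p4,p10} on symbol b: members go to different blocks, giving {p3,p4,p10} and {p1}.
Refine {p5,p7} on symbol b: members go to different blocks, giving {p5} and {p7}.
On input b, block {p6,p9,p12} splits into {p6,p9} and {p12}.
No further refinement is possible. Final partition (7 blocks): {p5} | {p3,p4,p10} | {p8,p11} | {p6,p9} | {p1} | {p7} | {p12}.
The equivalence class containing p6 is {p6,p9}, of size 2.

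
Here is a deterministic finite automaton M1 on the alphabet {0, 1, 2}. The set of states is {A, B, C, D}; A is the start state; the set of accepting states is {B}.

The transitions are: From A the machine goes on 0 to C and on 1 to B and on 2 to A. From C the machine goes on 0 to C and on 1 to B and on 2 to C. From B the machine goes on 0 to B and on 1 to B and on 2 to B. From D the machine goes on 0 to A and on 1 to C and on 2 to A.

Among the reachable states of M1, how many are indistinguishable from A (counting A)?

2

Reachable states from the start: {A,B,C}. Unreachable: {D} — drop them.
Start with accepting vs non-accepting: {B} | {A,C}.
Stable partition: {B} | {A,C} — 2 equivalence classes.
The equivalence class containing A is {A,C}, of size 2.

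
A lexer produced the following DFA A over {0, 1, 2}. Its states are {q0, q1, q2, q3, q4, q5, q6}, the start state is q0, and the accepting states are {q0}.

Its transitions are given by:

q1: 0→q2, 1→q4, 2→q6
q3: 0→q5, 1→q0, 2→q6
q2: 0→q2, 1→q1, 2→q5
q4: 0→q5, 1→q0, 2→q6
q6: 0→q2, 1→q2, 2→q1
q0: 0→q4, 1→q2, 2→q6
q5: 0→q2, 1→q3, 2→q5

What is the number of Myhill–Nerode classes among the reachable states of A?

6

Every state is reachable, so we keep all 7.
P0 = {q0} | {q1,q2,q3,q4,q5,q6}.
On input 1, block {q1,q2,q3,q4,q5,q6} splits into {q1,q2,q5,q6} and {q3,q4}.
Split {q1,q2,q5,q6} by δ(·,1) → {q1,q5} and {q2,q6}.
Split {q1,q5} by δ(·,2) → {q1} and {q5}.
Split {q2,q6} by δ(·,1) → {q2} and {q6}.
Stable partition: {q0} | {q1} | {q3,q4} | {q2} | {q5} | {q6} — 6 equivalence classes.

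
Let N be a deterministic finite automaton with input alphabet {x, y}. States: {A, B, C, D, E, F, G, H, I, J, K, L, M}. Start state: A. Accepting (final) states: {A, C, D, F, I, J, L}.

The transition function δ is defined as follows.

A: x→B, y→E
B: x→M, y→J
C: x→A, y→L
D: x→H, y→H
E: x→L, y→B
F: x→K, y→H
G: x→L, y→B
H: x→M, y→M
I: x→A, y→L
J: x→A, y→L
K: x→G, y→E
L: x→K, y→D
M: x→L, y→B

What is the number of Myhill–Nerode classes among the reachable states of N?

7

States {C,F,I} cannot be reached from the start state, so discard them.
Initial partition by acceptance: {A,D,J,L} | {B,E,G,H,K,M}.
Split {A,D,J,L} by δ(·,x) → {A,D,L} and {J}.
On input y, block {A,D,L} splits into {A,D} and {L}.
On input x, block {B,E,G,H,K,M} splits into {B,H,K} and {E,G,M}.
On input y, block {A,D} splits into {A} and {D}.
Refine {B,H,K} on symbol y: members go to different blocks, giving {H,K} and {B}.
The partition is now stable with 7 blocks: {A} | {H,K} | {J} | {L} | {E,G,M} | {D} | {B}.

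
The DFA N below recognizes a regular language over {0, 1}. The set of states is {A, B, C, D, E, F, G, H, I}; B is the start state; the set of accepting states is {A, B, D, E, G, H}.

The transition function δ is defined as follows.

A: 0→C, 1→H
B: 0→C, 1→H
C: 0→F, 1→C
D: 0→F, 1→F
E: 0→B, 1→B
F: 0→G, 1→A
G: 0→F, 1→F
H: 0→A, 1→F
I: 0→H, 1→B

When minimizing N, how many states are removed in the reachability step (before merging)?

Starting at B and following transitions, the reachable set is {A, B, C, F, G, H}. That leaves D, E, I unreachable — 3 in total.

3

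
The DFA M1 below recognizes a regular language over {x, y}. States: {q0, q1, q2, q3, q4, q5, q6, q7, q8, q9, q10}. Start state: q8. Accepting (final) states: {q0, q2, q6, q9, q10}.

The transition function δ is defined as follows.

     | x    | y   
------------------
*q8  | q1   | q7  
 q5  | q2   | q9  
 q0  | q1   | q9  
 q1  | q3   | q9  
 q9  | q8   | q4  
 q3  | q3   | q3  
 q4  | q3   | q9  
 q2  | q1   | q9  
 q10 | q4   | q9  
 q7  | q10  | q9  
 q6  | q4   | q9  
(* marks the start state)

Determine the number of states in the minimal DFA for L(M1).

6

States {q0,q2,q5,q6} cannot be reached from the start state, so discard them.
Initial partition by acceptance: {q9,q10} | {q1,q3,q4,q7,q8}.
Split {q9,q10} by δ(·,y) → {q9} and {q10}.
Refine {q1,q3,q4,q7,q8} on symbol x: members go to different blocks, giving {q1,q3,q4,q8} and {q7}.
Refine {q1,q3,q4,q8} on symbol y: members go to different blocks, giving {q1,q4} and {q3} and {q8}.
The partition is now stable with 6 blocks: {q9} | {q1,q4} | {q10} | {q7} | {q3} | {q8}.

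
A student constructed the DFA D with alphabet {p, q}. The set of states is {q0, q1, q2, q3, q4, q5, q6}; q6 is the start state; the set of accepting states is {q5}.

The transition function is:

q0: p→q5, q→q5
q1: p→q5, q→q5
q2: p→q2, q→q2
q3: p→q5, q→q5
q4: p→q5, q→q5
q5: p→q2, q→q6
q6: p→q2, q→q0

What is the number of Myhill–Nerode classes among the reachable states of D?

States {q1,q3,q4} cannot be reached from the start state, so discard them.
Initial partition by acceptance: {q5} | {q0,q2,q6}.
Refine {q0,q2,q6} on symbol p: members go to different blocks, giving {q2,q6} and {q0}.
On input q, block {q2,q6} splits into {q2} and {q6}.
No further refinement is possible. Final partition (4 blocks): {q5} | {q2} | {q0} | {q6}.

4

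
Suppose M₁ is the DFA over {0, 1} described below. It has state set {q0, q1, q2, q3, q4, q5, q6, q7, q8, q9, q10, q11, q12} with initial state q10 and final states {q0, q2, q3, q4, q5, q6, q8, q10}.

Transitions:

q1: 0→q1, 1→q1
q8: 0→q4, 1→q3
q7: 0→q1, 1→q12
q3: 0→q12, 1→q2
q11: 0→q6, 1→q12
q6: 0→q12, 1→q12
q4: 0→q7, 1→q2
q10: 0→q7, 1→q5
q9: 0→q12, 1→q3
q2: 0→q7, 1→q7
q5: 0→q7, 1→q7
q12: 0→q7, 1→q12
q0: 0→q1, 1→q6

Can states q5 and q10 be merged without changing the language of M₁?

No

Reachable states from the start: {q1,q5,q7,q10,q12}. Unreachable: {q0,q2,q3,q4,q6,q8,q9,q11} — drop them.
Start with accepting vs non-accepting: {q5,q10} | {q1,q7,q12}.
Refine {q5,q10} on symbol 1: members go to different blocks, giving {q5} and {q10}.
No further refinement is possible. Final partition (3 blocks): {q5} | {q1,q7,q12} | {q10}.
q5 and q10 end up in different blocks, so they are distinguishable. For instance, the string '1' is accepted from only q10.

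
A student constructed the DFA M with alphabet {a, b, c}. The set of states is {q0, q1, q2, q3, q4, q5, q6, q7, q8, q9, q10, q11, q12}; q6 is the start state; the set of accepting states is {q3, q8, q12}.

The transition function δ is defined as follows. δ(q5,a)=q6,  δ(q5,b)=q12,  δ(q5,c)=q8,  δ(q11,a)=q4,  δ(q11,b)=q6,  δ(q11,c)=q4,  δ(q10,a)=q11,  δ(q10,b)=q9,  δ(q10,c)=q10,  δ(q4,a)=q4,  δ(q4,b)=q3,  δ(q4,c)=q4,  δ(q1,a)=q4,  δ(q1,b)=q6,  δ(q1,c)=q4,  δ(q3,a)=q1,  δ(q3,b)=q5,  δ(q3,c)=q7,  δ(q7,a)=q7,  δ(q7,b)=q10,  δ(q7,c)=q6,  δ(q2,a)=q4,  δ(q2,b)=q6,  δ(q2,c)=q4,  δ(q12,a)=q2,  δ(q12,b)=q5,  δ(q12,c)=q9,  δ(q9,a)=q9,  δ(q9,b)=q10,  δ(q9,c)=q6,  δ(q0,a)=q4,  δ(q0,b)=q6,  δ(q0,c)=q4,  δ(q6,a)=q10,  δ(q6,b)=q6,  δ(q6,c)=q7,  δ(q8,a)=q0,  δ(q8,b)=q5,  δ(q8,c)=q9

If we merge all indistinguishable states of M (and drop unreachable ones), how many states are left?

Start with accepting vs non-accepting: {q3,q8,q12} | {q0,q1,q2,q4,q5,q6,q7,q9,q10,q11}.
On input b, block {q0,q1,q2,q4,q5,q6,q7,q9,q10,q11} splits into {q0,q1,q2,q6,q7,q9,q10,q11} and {q4,q5}.
Split {q0,q1,q2,q6,q7,q9,q10,q11} by δ(·,a) → {q0,q1,q2,q11} and {q6,q7,q9,q10}.
Split {q4,q5} by δ(·,a) → {q4} and {q5}.
Split {q6,q7,q9,q10} by δ(·,a) → {q6,q7,q9} and {q10}.
Split {q6,q7,q9} by δ(·,a) → {q7,q9} and {q6}.
No further refinement is possible. Final partition (7 blocks): {q3,q8,q12} | {q0,q1,q2,q11} | {q4} | {q7,q9} | {q5} | {q10} | {q6}.

7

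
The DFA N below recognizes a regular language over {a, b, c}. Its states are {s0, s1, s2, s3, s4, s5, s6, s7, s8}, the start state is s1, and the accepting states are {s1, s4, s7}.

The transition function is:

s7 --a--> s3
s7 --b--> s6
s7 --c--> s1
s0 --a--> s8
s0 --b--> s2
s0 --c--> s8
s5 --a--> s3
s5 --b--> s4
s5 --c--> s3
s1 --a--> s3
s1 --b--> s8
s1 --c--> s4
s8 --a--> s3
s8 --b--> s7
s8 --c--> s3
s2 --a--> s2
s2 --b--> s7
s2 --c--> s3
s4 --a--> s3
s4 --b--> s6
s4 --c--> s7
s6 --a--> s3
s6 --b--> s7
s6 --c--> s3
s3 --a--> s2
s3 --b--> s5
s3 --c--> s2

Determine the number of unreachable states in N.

BFS from s1 reaches {s1, s2, s3, s4, s5, s6, s7, s8}; the 1 state(s) s0 are never visited.

1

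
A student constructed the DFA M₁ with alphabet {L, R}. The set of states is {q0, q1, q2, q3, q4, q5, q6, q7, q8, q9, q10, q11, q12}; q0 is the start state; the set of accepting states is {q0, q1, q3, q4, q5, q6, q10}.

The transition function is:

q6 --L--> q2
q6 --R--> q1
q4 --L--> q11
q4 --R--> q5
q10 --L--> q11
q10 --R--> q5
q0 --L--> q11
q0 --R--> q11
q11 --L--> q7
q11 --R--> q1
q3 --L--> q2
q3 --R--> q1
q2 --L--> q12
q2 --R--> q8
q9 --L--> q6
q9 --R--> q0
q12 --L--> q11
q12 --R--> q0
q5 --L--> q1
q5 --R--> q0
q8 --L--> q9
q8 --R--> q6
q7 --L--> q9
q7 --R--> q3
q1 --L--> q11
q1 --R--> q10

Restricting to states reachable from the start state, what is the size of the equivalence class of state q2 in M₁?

States {q4} cannot be reached from the start state, so discard them.
Start with accepting vs non-accepting: {q0,q1,q3,q5,q6,q10} | {q2,q7,q8,q9,q11,q12}.
Split {q0,q1,q3,q5,q6,q10} by δ(·,L) → {q0,q1,q3,q6,q10} and {q5}.
On input R, block {q0,q1,q3,q6,q10} splits into {q1,q3,q6} and {q0} and {q10}.
Split {q1,q3,q6} by δ(·,R) → {q3,q6} and {q1}.
Split {q2,q7,q8,q9,q11,q12} by δ(·,L) → {q2,q7,q8,q11,q12} and {q9}.
Split {q2,q7,q8,q11,q12} by δ(·,L) → {q2,q11,q12} and {q7,q8}.
Refine {q2,q11,q12} on symbol L: members go to different blocks, giving {q2,q12} and {q11}.
Split {q2,q12} by δ(·,L) → {q2} and {q12}.
The partition is now stable with 10 blocks: {q3,q6} | {q2} | {q5} | {q0} | {q10} | {q1} | {q9} | {q7,q8} | {q11} | {q12}.
The equivalence class containing q2 is {q2}, of size 1.

1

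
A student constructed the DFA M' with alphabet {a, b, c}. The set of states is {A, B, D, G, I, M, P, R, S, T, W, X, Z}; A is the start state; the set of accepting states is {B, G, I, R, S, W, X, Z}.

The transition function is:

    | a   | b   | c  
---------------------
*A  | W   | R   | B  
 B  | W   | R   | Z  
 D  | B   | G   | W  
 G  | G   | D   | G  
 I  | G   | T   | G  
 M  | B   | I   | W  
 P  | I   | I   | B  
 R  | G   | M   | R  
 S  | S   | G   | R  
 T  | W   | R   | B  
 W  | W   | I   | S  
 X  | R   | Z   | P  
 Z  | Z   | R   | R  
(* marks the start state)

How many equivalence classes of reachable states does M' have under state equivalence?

4

Reachable states from the start: {A,B,D,G,I,M,R,S,T,W,Z}. Unreachable: {P,X} — drop them.
Start with accepting vs non-accepting: {B,G,I,R,S,W,Z} | {A,D,M,T}.
On input b, block {B,G,I,R,S,W,Z} splits into {B,S,W,Z} and {G,I,R}.
Split {B,S,W,Z} by δ(·,c) → {B,W} and {S,Z}.
Stable partition: {B,W} | {A,D,M,T} | {G,I,R} | {S,Z} — 4 equivalence classes.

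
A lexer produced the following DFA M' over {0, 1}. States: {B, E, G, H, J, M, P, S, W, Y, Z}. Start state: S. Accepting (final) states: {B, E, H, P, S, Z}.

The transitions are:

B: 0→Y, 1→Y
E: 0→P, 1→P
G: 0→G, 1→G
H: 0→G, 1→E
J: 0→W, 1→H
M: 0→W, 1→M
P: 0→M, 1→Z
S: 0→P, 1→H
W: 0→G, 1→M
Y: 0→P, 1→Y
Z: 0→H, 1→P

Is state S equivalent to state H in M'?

No

First remove the unreachable states {B,J,Y}; 8 states remain.
Initial partition by acceptance: {E,H,P,S,Z} | {G,M,W}.
On input 0, block {E,H,P,S,Z} splits into {E,S,Z} and {H,P}.
The partition is now stable with 3 blocks: {E,S,Z} | {G,M,W} | {H,P}.
S and H end up in different blocks, so they are distinguishable. For instance, the string '0' is accepted from only S.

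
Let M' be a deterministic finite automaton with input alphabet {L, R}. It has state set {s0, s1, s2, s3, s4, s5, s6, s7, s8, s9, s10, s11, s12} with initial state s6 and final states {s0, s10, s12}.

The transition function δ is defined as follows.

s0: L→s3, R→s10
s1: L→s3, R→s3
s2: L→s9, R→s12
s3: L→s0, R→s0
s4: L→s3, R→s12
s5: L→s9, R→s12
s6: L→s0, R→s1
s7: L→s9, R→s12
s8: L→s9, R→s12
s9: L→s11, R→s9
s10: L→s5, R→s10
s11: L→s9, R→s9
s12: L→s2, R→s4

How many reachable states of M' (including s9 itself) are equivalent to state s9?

2

First remove the unreachable states {s7,s8}; 11 states remain.
Start with accepting vs non-accepting: {s0,s10,s12} | {s1,s2,s3,s4,s5,s6,s9,s11}.
On input R, block {s0,s10,s12} splits into {s0,s10} and {s12}.
Refine {s1,s2,s3,s4,s5,s6,s9,s11} on symbol L: members go to different blocks, giving {s1,s2,s4,s5,s9,s11} and {s3,s6}.
Split {s0,s10} by δ(·,L) → {s0} and {s10}.
On input L, block {s1,s2,s4,s5,s9,s11} splits into {s2,s5,s9,s11} and {s1,s4}.
Split {s2,s5,s9,s11} by δ(·,R) → {s2,s5} and {s9,s11}.
Split {s3,s6} by δ(·,R) → {s3} and {s6}.
On input R, block {s1,s4} splits into {s1} and {s4}.
The partition is now stable with 9 blocks: {s0} | {s2,s5} | {s12} | {s3} | {s10} | {s1} | {s9,s11} | {s6} | {s4}.
State s9 belongs to the block {s9,s11}, which has 2 states.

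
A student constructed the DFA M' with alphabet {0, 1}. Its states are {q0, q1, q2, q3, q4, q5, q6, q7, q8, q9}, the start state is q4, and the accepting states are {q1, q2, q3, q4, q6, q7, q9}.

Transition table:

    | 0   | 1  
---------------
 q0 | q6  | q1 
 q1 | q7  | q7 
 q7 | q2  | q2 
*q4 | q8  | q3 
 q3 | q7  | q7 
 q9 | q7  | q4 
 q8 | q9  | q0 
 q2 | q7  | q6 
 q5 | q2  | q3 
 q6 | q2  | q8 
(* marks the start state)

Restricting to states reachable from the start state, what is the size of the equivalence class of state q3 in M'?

2

Reachable states from the start: {q0,q1,q2,q3,q4,q6,q7,q8,q9}. Unreachable: {q5} — drop them.
Initial partition by acceptance: {q1,q2,q3,q4,q6,q7,q9} | {q0,q8}.
On input 0, block {q1,q2,q3,q4,q6,q7,q9} splits into {q1,q2,q3,q6,q7,q9} and {q4}.
On input 1, block {q1,q2,q3,q6,q7,q9} splits into {q1,q2,q3,q7} and {q6} and {q9}.
Split {q1,q2,q3,q7} by δ(·,1) → {q1,q3,q7} and {q2}.
Split {q1,q3,q7} by δ(·,0) → {q1,q3} and {q7}.
Split {q0,q8} by δ(·,0) → {q0} and {q8}.
Stable partition: {q1,q3} | {q0} | {q4} | {q6} | {q9} | {q2} | {q7} | {q8} — 8 equivalence classes.
The equivalence class containing q3 is {q1,q3}, of size 2.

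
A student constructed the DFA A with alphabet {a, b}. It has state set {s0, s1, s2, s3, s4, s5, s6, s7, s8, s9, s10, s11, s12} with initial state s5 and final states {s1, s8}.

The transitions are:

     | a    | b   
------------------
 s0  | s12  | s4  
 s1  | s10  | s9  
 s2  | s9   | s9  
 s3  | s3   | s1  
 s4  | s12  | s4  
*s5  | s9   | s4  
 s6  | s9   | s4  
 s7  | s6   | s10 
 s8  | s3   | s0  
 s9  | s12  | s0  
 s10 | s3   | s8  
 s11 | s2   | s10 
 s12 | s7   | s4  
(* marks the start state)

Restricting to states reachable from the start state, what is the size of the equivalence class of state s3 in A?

2

States {s2,s11} cannot be reached from the start state, so discard them.
P0 = {s1,s8} | {s0,s3,s4,s5,s6,s7,s9,s10,s12}.
Refine {s0,s3,s4,s5,s6,s7,s9,s10,s12} on symbol b: members go to different blocks, giving {s0,s4,s5,s6,s7,s9,s12} and {s3,s10}.
Refine {s0,s4,s5,s6,s7,s9,s12} on symbol b: members go to different blocks, giving {s0,s4,s5,s6,s9,s12} and {s7}.
On input a, block {s0,s4,s5,s6,s9,s12} splits into {s0,s4,s5,s6,s9} and {s12}.
Split {s0,s4,s5,s6,s9} by δ(·,a) → {s0,s4,s9} and {s5,s6}.
Stable partition: {s1,s8} | {s0,s4,s9} | {s3,s10} | {s7} | {s12} | {s5,s6} — 6 equivalence classes.
The equivalence class containing s3 is {s3,s10}, of size 2.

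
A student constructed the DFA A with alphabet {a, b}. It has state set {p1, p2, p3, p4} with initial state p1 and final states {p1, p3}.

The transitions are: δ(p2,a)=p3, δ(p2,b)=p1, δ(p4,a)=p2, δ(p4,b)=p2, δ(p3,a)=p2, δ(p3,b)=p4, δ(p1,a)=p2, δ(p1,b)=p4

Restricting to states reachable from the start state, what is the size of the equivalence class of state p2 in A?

Start with accepting vs non-accepting: {p1,p3} | {p2,p4}.
Refine {p2,p4} on symbol a: members go to different blocks, giving {p2} and {p4}.
The partition is now stable with 3 blocks: {p1,p3} | {p2} | {p4}.
The equivalence class containing p2 is {p2}, of size 1.

1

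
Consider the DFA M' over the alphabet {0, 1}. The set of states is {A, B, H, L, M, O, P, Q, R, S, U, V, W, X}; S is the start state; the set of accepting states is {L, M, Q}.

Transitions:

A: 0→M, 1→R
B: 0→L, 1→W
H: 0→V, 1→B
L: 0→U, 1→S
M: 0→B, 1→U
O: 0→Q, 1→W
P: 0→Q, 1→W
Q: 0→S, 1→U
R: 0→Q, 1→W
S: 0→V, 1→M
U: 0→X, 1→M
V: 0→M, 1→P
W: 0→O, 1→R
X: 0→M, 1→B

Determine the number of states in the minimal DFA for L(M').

6

Reachable states from the start: {B,L,M,O,P,Q,R,S,U,V,W,X}. Unreachable: {A,H} — drop them.
Start with accepting vs non-accepting: {L,M,Q} | {B,O,P,R,S,U,V,W,X}.
Split {B,O,P,R,S,U,V,W,X} by δ(·,0) → {B,O,P,R,V,X} and {S,U,W}.
On input 0, block {L,M,Q} splits into {L,Q} and {M}.
Split {B,O,P,R,V,X} by δ(·,0) → {B,O,P,R} and {V,X}.
Split {S,U,W} by δ(·,0) → {S,U} and {W}.
No further refinement is possible. Final partition (6 blocks): {L,Q} | {B,O,P,R} | {S,U} | {M} | {V,X} | {W}.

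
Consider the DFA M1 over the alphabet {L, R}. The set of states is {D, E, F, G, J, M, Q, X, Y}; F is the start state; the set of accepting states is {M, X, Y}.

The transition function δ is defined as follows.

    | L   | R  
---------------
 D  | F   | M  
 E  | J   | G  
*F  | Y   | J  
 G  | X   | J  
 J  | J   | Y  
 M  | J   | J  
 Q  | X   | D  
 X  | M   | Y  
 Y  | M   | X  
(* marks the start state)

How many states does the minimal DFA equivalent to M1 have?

Reachable states from the start: {F,J,M,X,Y}. Unreachable: {D,E,G,Q} — drop them.
Start with accepting vs non-accepting: {M,X,Y} | {F,J}.
Split {M,X,Y} by δ(·,L) → {X,Y} and {M}.
On input L, block {F,J} splits into {J} and {F}.
No further refinement is possible. Final partition (4 blocks): {X,Y} | {J} | {M} | {F}.

4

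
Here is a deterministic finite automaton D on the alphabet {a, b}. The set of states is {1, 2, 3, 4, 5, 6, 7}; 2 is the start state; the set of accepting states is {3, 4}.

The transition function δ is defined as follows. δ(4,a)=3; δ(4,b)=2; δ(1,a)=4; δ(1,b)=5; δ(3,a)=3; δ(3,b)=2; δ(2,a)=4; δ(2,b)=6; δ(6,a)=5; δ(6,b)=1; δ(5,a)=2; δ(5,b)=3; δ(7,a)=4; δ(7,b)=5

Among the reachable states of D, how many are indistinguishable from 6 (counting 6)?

First remove the unreachable states {7}; 6 states remain.
Initial partition by acceptance: {3,4} | {1,2,5,6}.
Split {1,2,5,6} by δ(·,a) → {1,2} and {5,6}.
Split {5,6} by δ(·,a) → {5} and {6}.
On input b, block {1,2} splits into {1} and {2}.
The partition is now stable with 5 blocks: {3,4} | {1} | {5} | {6} | {2}.
State 6 belongs to the block {6}, which has 1 states.

1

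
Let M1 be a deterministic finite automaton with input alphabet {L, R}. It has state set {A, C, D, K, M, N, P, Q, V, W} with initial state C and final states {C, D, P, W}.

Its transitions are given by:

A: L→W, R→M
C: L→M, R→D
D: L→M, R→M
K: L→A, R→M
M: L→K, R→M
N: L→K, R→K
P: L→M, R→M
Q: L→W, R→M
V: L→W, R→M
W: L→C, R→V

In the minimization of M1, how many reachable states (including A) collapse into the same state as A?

2

Reachable states from the start: {A,C,D,K,M,V,W}. Unreachable: {N,P,Q} — drop them.
Initial partition by acceptance: {C,D,W} | {A,K,M,V}.
On input L, block {C,D,W} splits into {C,D} and {W}.
Split {C,D} by δ(·,R) → {D} and {C}.
Split {A,K,M,V} by δ(·,L) → {K,M} and {A,V}.
Split {K,M} by δ(·,L) → {K} and {M}.
No further refinement is possible. Final partition (6 blocks): {D} | {K} | {W} | {C} | {A,V} | {M}.
The equivalence class containing A is {A,V}, of size 2.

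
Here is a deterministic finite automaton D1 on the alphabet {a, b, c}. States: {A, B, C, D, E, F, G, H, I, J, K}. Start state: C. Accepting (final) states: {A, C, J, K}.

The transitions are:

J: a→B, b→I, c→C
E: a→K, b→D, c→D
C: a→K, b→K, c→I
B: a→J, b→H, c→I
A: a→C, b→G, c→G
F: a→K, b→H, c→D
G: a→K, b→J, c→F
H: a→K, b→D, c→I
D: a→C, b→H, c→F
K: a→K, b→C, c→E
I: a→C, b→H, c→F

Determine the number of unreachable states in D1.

4

No path from C leads to A, B, G, J; the other 7 states are all reachable.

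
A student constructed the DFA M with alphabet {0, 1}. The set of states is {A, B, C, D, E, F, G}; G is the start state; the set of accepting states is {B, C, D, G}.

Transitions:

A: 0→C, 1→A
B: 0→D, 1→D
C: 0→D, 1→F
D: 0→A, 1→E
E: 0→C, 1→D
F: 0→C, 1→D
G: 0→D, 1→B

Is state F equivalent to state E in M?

Yes

P0 = {B,C,D,G} | {A,E,F}.
On input 0, block {B,C,D,G} splits into {B,C,G} and {D}.
Split {B,C,G} by δ(·,1) → {B} and {C} and {G}.
Refine {A,E,F} on symbol 1: members go to different blocks, giving {E,F} and {A}.
No further refinement is possible. Final partition (6 blocks): {B} | {E,F} | {D} | {C} | {G} | {A}.
F and E lie in the same block of the stable partition, so they are equivalent — no string distinguishes them.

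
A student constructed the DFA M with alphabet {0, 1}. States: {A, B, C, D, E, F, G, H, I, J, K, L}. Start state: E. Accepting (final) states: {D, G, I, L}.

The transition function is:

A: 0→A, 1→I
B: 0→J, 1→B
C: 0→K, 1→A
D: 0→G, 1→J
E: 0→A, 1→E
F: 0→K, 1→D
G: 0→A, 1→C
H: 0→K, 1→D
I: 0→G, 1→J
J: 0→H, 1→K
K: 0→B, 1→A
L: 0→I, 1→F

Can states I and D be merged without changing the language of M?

First remove the unreachable states {F,L}; 10 states remain.
Initial partition by acceptance: {D,G,I} | {A,B,C,E,H,J,K}.
On input 0, block {D,G,I} splits into {D,I} and {G}.
On input 1, block {A,B,C,E,H,J,K} splits into {B,C,E,J,K} and {A,H}.
Split {B,C,E,J,K} by δ(·,0) → {B,C,K} and {E,J}.
On input 0, block {B,C,K} splits into {C,K} and {B}.
Refine {C,K} on symbol 0: members go to different blocks, giving {C} and {K}.
On input 0, block {A,H} splits into {A} and {H}.
Split {E,J} by δ(·,0) → {E} and {J}.
No further refinement is possible. Final partition (9 blocks): {D,I} | {C} | {G} | {A} | {E} | {B} | {K} | {H} | {J}.
I and D lie in the same block of the stable partition, so they are equivalent — no string distinguishes them.

Yes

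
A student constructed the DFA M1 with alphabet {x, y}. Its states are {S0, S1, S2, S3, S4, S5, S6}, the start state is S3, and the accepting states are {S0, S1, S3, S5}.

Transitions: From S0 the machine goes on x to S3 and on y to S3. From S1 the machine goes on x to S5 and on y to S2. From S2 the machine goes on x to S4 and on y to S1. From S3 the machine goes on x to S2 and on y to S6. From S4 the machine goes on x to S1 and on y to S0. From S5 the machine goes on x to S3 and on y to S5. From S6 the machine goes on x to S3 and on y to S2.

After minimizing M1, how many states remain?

7

Initial partition by acceptance: {S0,S1,S3,S5} | {S2,S4,S6}.
On input x, block {S0,S1,S3,S5} splits into {S0,S1,S5} and {S3}.
On input x, block {S0,S1,S5} splits into {S0,S5} and {S1}.
On input y, block {S0,S5} splits into {S0} and {S5}.
Split {S2,S4,S6} by δ(·,x) → {S2} and {S4} and {S6}.
No further refinement is possible. Final partition (7 blocks): {S0} | {S2} | {S3} | {S1} | {S5} | {S4} | {S6}.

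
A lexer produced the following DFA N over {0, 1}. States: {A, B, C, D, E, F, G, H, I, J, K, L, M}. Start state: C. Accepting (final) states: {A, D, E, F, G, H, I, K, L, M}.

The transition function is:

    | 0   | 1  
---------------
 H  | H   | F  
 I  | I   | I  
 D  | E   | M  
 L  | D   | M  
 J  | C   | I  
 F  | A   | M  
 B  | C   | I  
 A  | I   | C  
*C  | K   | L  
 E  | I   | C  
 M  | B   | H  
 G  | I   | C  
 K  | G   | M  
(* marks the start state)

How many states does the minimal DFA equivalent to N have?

States {J} cannot be reached from the start state, so discard them.
Start with accepting vs non-accepting: {A,D,E,F,G,H,I,K,L,M} | {B,C}.
On input 0, block {A,D,E,F,G,H,I,K,L,M} splits into {A,D,E,F,G,H,I,K,L} and {M}.
On input 1, block {A,D,E,F,G,H,I,K,L} splits into {D,F,K,L} and {A,E,G} and {H,I}.
Split {D,F,K,L} by δ(·,0) → {D,F,K} and {L}.
On input 0, block {B,C} splits into {B} and {C}.
Split {H,I} by δ(·,1) → {H} and {I}.
The partition is now stable with 8 blocks: {D,F,K} | {B} | {M} | {A,E,G} | {H} | {L} | {C} | {I}.

8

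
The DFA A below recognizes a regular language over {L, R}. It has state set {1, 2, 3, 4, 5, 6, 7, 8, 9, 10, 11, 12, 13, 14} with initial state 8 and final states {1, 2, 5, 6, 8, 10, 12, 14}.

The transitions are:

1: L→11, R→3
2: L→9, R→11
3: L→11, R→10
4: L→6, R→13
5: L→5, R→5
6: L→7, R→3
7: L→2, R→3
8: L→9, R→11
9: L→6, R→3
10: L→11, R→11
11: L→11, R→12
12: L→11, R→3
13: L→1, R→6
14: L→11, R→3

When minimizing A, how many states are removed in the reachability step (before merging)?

Starting at 8 and following transitions, the reachable set is {2, 3, 6, 7, 8, 9, 10, 11, 12}. That leaves 1, 4, 5, 13, 14 unreachable — 5 in total.

5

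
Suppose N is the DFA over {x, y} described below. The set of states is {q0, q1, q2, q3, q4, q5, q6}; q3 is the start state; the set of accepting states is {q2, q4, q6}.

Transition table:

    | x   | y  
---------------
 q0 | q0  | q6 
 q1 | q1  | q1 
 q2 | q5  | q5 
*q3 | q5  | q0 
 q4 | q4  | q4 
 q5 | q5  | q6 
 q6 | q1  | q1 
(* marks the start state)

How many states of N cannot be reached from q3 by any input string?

2

Starting at q3 and following transitions, the reachable set is {q0, q1, q3, q5, q6}. That leaves q2, q4 unreachable — 2 in total.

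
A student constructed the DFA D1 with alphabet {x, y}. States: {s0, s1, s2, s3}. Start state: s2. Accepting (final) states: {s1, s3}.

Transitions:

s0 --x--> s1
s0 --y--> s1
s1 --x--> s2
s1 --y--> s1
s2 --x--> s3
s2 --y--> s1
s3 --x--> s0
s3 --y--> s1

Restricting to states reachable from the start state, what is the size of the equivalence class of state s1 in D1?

2

Initial partition by acceptance: {s1,s3} | {s0,s2}.
Stable partition: {s1,s3} | {s0,s2} — 2 equivalence classes.
State s1 belongs to the block {s1,s3}, which has 2 states.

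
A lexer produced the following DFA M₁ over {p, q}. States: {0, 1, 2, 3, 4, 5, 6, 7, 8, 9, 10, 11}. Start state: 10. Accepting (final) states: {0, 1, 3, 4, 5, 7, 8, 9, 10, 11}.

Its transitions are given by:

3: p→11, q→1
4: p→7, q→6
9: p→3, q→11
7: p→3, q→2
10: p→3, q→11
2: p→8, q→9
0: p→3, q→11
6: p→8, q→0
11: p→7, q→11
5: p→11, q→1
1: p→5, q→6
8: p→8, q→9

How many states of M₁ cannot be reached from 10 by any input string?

Starting at 10 and following transitions, the reachable set is {0, 1, 2, 3, 5, 6, 7, 8, 9, 10, 11}. That leaves 4 unreachable — 1 in total.

1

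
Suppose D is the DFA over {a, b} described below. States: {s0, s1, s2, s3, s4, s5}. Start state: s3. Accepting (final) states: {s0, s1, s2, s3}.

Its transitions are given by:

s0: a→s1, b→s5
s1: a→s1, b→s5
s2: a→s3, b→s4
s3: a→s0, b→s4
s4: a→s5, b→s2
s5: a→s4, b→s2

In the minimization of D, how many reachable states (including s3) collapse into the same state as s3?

4

Every state is reachable, so we keep all 6.
P0 = {s0,s1,s2,s3} | {s4,s5}.
No further refinement is possible. Final partition (2 blocks): {s0,s1,s2,s3} | {s4,s5}.
State s3 belongs to the block {s0,s1,s2,s3}, which has 4 states.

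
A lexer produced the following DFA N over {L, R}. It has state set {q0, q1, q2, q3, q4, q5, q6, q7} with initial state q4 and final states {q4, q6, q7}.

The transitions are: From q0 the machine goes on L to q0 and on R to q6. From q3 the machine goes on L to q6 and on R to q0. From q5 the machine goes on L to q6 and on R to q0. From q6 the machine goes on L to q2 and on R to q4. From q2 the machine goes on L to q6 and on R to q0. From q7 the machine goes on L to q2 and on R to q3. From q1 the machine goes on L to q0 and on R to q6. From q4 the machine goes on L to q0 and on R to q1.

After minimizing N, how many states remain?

States {q3,q5,q7} cannot be reached from the start state, so discard them.
P0 = {q4,q6} | {q0,q1,q2}.
Split {q4,q6} by δ(·,R) → {q4} and {q6}.
On input L, block {q0,q1,q2} splits into {q0,q1} and {q2}.
No further refinement is possible. Final partition (4 blocks): {q4} | {q0,q1} | {q6} | {q2}.

4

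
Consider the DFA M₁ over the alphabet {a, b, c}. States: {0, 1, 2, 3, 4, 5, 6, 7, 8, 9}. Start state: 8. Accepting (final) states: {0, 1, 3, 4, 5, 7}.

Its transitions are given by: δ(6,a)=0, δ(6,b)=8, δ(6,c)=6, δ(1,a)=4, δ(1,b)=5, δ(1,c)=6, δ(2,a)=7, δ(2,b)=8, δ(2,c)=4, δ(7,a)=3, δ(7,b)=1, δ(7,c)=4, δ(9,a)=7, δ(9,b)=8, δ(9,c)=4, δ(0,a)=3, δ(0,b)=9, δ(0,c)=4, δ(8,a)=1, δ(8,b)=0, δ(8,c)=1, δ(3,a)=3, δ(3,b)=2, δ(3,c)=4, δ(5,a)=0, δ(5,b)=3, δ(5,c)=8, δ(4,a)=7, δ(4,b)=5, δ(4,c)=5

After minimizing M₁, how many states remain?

P0 = {0,1,3,4,5,7} | {2,6,8,9}.
Split {0,1,3,4,5,7} by δ(·,b) → {1,4,5,7} and {0,3}.
Split {1,4,5,7} by δ(·,a) → {1,4} and {5,7}.
On input a, block {1,4} splits into {1} and {4}.
Refine {2,6,8,9} on symbol a: members go to different blocks, giving {2,9} and {6} and {8}.
Split {5,7} by δ(·,b) → {5} and {7}.
The partition is now stable with 8 blocks: {1} | {2,9} | {0,3} | {5} | {4} | {6} | {8} | {7}.

8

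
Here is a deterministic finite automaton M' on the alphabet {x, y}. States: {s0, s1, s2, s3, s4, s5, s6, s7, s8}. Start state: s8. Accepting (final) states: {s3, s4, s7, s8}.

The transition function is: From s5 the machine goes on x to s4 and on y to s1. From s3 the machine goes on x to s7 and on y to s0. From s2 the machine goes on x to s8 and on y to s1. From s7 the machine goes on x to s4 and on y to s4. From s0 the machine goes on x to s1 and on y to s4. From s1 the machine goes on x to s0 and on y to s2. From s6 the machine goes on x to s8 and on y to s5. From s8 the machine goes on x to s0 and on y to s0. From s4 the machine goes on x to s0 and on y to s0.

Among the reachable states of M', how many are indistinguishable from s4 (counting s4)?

2

Reachable states from the start: {s0,s1,s2,s4,s8}. Unreachable: {s3,s5,s6,s7} — drop them.
Start with accepting vs non-accepting: {s4,s8} | {s0,s1,s2}.
Split {s0,s1,s2} by δ(·,x) → {s0,s1} and {s2}.
Split {s0,s1} by δ(·,y) → {s0} and {s1}.
No further refinement is possible. Final partition (4 blocks): {s4,s8} | {s0} | {s2} | {s1}.
The equivalence class containing s4 is {s4,s8}, of size 2.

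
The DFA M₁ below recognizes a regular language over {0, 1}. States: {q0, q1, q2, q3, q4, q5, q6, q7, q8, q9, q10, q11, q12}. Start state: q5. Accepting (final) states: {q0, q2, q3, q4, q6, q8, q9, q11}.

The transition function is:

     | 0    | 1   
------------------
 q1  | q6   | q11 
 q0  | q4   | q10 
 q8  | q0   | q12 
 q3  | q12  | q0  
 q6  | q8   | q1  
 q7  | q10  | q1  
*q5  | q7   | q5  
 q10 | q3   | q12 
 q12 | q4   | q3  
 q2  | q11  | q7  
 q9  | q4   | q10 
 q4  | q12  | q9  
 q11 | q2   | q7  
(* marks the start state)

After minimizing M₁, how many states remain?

Every state is reachable, so we keep all 13.
Initial partition by acceptance: {q0,q2,q3,q4,q6,q8,q9,q11} | {q1,q5,q7,q10,q12}.
Refine {q0,q2,q3,q4,q6,q8,q9,q11} on symbol 0: members go to different blocks, giving {q0,q2,q6,q8,q9,q11} and {q3,q4}.
On input 0, block {q0,q2,q6,q8,q9,q11} splits into {q2,q6,q8,q11} and {q0,q9}.
Split {q2,q6,q8,q11} by δ(·,0) → {q2,q6,q11} and {q8}.
Split {q2,q6,q11} by δ(·,0) → {q2,q11} and {q6}.
On input 0, block {q1,q5,q7,q10,q12} splits into {q5,q7} and {q10,q12} and {q1}.
On input 0, block {q5,q7} splits into {q5} and {q7}.
On input 1, block {q10,q12} splits into {q10} and {q12}.
No further refinement is possible. Final partition (10 blocks): {q2,q11} | {q5} | {q3,q4} | {q0,q9} | {q8} | {q6} | {q10} | {q1} | {q7} | {q12}.

10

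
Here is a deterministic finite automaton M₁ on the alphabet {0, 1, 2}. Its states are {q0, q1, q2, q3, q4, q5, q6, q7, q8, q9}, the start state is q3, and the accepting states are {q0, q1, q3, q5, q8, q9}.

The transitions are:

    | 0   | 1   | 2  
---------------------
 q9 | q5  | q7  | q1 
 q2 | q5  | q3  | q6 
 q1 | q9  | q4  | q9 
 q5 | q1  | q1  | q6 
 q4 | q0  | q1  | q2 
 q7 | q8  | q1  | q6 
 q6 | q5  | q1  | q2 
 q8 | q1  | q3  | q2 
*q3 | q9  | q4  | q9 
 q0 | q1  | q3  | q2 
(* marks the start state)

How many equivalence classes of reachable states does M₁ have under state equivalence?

All states are reachable from the start state.
P0 = {q0,q1,q3,q5,q8,q9} | {q2,q4,q6,q7}.
On input 1, block {q0,q1,q3,q5,q8,q9} splits into {q0,q5,q8} and {q1,q3,q9}.
Refine {q1,q3,q9} on symbol 0: members go to different blocks, giving {q1,q3} and {q9}.
Stable partition: {q0,q5,q8} | {q2,q4,q6,q7} | {q1,q3} | {q9} — 4 equivalence classes.

4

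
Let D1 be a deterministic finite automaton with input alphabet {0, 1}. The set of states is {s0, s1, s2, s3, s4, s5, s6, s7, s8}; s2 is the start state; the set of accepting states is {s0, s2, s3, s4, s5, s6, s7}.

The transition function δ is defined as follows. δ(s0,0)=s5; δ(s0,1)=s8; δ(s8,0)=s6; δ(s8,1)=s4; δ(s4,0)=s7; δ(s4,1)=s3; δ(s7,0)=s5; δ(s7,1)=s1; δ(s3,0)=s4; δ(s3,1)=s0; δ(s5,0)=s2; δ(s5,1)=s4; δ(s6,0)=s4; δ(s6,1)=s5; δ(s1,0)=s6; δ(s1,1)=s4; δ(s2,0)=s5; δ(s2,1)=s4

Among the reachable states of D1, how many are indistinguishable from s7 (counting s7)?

2

P0 = {s0,s2,s3,s4,s5,s6,s7} | {s1,s8}.
On input 1, block {s0,s2,s3,s4,s5,s6,s7} splits into {s2,s3,s4,s5,s6} and {s0,s7}.
On input 0, block {s2,s3,s4,s5,s6} splits into {s2,s3,s5,s6} and {s4}.
Refine {s2,s3,s5,s6} on symbol 0: members go to different blocks, giving {s2,s5} and {s3,s6}.
Refine {s3,s6} on symbol 1: members go to different blocks, giving {s3} and {s6}.
The partition is now stable with 6 blocks: {s2,s5} | {s1,s8} | {s0,s7} | {s4} | {s3} | {s6}.
State s7 belongs to the block {s0,s7}, which has 2 states.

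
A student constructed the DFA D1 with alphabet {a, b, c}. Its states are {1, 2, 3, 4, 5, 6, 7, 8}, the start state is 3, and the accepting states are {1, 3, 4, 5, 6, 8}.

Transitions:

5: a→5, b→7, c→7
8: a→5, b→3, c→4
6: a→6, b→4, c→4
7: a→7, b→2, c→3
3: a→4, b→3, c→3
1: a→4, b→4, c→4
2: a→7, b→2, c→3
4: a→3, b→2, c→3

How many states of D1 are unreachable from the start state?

Starting at 3 and following transitions, the reachable set is {2, 3, 4, 7}. That leaves 1, 5, 6, 8 unreachable — 4 in total.

4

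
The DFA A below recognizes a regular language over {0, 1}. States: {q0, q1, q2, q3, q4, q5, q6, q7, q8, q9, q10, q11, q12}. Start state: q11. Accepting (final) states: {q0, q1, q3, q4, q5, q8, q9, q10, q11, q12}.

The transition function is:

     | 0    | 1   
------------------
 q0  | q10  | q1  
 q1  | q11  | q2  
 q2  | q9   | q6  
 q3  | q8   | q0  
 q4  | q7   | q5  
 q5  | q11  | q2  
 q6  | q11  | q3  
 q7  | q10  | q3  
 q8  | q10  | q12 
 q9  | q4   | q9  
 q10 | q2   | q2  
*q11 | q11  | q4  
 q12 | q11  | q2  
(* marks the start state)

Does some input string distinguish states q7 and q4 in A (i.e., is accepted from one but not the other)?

P0 = {q0,q1,q3,q4,q5,q8,q9,q10,q11,q12} | {q2,q6,q7}.
Split {q0,q1,q3,q4,q5,q8,q9,q10,q11,q12} by δ(·,0) → {q0,q1,q3,q5,q8,q9,q11,q12} and {q4,q10}.
Split {q0,q1,q3,q5,q8,q9,q11,q12} by δ(·,0) → {q1,q3,q5,q11,q12} and {q0,q8,q9}.
Refine {q1,q3,q5,q11,q12} on symbol 0: members go to different blocks, giving {q1,q5,q11,q12} and {q3}.
Refine {q1,q5,q11,q12} on symbol 1: members go to different blocks, giving {q1,q5,q12} and {q11}.
Refine {q2,q6,q7} on symbol 0: members go to different blocks, giving {q2} and {q6} and {q7}.
Refine {q4,q10} on symbol 0: members go to different blocks, giving {q4} and {q10}.
Split {q0,q8,q9} by δ(·,0) → {q0,q8} and {q9}.
The partition is now stable with 10 blocks: {q1,q5,q12} | {q2} | {q4} | {q0,q8} | {q3} | {q11} | {q6} | {q7} | {q10} | {q9}.
q7 and q4 end up in different blocks, so they are distinguishable. For instance, the string 'ε' is accepted from only q4.

Yes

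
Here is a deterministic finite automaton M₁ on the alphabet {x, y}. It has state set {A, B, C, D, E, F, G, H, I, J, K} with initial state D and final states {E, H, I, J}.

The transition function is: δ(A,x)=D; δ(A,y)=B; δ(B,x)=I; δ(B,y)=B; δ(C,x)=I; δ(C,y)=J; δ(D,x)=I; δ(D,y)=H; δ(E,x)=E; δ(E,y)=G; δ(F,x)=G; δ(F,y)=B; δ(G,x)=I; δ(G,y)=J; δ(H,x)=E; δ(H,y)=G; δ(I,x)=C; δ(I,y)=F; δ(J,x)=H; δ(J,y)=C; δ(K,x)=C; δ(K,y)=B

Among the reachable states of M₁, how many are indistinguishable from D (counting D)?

States {A,K} cannot be reached from the start state, so discard them.
Initial partition by acceptance: {E,H,I,J} | {B,C,D,F,G}.
On input x, block {E,H,I,J} splits into {E,H,J} and {I}.
Refine {B,C,D,F,G} on symbol x: members go to different blocks, giving {B,C,D,G} and {F}.
On input y, block {B,C,D,G} splits into {C,D,G} and {B}.
The partition is now stable with 5 blocks: {E,H,J} | {C,D,G} | {I} | {F} | {B}.
State D belongs to the block {C,D,G}, which has 3 states.

3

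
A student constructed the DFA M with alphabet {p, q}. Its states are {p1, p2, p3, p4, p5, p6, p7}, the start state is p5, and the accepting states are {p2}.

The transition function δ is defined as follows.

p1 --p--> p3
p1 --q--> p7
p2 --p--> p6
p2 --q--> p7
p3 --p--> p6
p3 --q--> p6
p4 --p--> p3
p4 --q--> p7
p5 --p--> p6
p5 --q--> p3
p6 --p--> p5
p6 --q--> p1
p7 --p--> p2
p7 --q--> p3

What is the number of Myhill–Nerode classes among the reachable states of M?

First remove the unreachable states {p4}; 6 states remain.
P0 = {p2} | {p1,p3,p5,p6,p7}.
On input p, block {p1,p3,p5,p6,p7} splits into {p1,p3,p5,p6} and {p7}.
Refine {p1,p3,p5,p6} on symbol q: members go to different blocks, giving {p3,p5,p6} and {p1}.
Split {p3,p5,p6} by δ(·,q) → {p3,p5} and {p6}.
On input q, block {p3,p5} splits into {p3} and {p5}.
No further refinement is possible. Final partition (6 blocks): {p2} | {p3} | {p7} | {p1} | {p6} | {p5}.

6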